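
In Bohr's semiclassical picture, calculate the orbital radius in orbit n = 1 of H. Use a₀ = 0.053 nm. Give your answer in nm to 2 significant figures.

0.053 nm

r_n = n²a₀/Z = 1² × 0.053 / 1
    = 1 × 0.053 / 1 = 0.053 nm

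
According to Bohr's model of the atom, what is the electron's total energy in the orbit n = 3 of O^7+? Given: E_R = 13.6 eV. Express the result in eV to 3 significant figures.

-96.7 eV

E_n = −E_R·Z²/n² = −13.6 × 8²/3² = -96.7 eV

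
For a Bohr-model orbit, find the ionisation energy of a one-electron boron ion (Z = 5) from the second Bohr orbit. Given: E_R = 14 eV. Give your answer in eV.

88 eV

E_n = −E_R·Z²/n² = −14 × 5²/2² eV = -88 eV
Ionisation energy = −E_n = 88 eV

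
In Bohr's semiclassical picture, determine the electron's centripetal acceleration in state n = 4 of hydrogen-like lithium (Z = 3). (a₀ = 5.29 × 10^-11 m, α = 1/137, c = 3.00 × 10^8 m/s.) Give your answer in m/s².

9.56 × 10^21 m/s²

r = n²a₀/Z = 2.82 × 10^-10 m, v = Zαc/n = 1.64 × 10^6 m/s
a = v²/r = (1.64 × 10^6)² / 2.82 × 10^-10 = 9.56 × 10^21 m/s²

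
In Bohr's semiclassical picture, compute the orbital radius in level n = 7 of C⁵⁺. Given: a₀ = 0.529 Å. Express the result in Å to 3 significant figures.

4.32 Å

r_n = n²a₀/Z = 7² × 0.529 / 6
    = 49 × 0.529 / 6 = 4.32 Å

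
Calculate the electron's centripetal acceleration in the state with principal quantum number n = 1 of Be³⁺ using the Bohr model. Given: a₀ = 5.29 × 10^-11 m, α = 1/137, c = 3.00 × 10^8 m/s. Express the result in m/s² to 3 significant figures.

5.80 × 10^24 m/s²

r = n²a₀/Z = 1.32 × 10^-11 m, v = Zαc/n = 8.76 × 10^6 m/s
a = v²/r = (8.76 × 10^6)² / 1.32 × 10^-11 = 5.80 × 10^24 m/s²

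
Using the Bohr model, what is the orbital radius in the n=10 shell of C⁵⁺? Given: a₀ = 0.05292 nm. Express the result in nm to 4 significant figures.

0.8820 nm

r_n = n²a₀/Z = 10² × 0.05292 / 6
    = 100 × 0.05292 / 6 = 0.8820 nm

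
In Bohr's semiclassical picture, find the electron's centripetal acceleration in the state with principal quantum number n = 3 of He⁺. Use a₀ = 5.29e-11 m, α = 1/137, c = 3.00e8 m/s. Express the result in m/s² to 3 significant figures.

r = n²a₀/Z = 2.38e-10 m, v = Zαc/n = 1.46e6 m/s
a = v²/r = (1.46e6)² / 2.38e-10 = 8.95e21 m/s²

8.95e21 m/s²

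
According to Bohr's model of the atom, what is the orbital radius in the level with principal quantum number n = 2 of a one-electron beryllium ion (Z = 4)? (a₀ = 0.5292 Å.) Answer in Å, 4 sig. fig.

0.5292 Å

r_n = n²a₀/Z = 2² × 0.5292 / 4
    = 4 × 0.5292 / 4 = 0.5292 Å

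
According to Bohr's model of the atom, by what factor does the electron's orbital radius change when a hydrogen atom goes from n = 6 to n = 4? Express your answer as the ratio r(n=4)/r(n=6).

r ∝ Z^-1 · n^2; with Z fixed, r ∝ n^2.
r(n=4)/r(n=6) = (4/6)^2 = 4/9

4/9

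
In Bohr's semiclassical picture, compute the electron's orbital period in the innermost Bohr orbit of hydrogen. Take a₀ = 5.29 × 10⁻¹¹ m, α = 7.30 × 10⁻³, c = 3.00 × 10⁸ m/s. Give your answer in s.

1.52 × 10⁻¹⁶ s

r = n²a₀/Z = 1²·5.29 × 10⁻¹¹/1 = 5.29 × 10⁻¹¹ m
v = Zαc/n = 1·0.00730·3.00 × 10⁸/1 = 2.19 × 10⁶ m/s
T = 2πr/v = 1.52 × 10⁻¹⁶ s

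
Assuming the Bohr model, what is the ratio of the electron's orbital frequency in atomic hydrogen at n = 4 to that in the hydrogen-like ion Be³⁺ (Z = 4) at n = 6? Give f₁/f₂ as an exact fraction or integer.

27/128

f ∝ Z^2 · n^-3
f₁/f₂ = (1/4)^2 · (4/6)^-3 = 27/128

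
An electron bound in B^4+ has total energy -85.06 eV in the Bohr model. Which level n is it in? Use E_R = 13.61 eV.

E_n = −E_R Z²/n² ⇒ n² = E_R Z²/(−E_n) = 13.61 × 5² / 85.06 ≈ 4.00
n = 2

2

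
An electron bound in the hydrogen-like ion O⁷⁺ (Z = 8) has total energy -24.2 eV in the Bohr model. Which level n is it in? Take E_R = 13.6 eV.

6

E_n = −E_R Z²/n² ⇒ n² = E_R Z²/(−E_n) = 13.6 × 8² / 24.2 ≈ 35.97
n = 6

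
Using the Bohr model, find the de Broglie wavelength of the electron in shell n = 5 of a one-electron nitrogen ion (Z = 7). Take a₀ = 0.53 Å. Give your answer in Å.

The Bohr quantisation condition is nλ = 2πr_n.
r_n = n²a₀/Z = 1.9 Å
λ = 2πr_n/n = 2π·1.9/5 = 2.4 Å

2.4 Å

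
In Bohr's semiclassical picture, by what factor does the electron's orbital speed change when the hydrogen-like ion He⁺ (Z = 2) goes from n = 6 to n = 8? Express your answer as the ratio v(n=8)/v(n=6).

3/4

v ∝ Z^1 · n^-1; with Z fixed, v ∝ n^-1.
v(n=8)/v(n=6) = (8/6)^-1 = 3/4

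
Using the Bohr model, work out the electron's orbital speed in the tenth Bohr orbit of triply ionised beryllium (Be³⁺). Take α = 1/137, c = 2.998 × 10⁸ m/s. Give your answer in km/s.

v_n = Zαc/n = 4 × 0.007299 × 2.998 × 10⁸ / 10
    = 875.3 km/s

875.3 km/s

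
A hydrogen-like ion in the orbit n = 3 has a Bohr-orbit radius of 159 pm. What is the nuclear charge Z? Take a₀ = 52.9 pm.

r_n = n²a₀/Z ⇒ Z = n²a₀/r = 3² × 52.9 / 159 ≈ 2.99
Z = 3

3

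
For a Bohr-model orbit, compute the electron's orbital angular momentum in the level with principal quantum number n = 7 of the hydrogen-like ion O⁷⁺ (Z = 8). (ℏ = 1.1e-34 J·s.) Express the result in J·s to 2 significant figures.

7.7e-34 J·s

L_n = nℏ = 7 × 1.1e-34 = 7.7e-34 J·s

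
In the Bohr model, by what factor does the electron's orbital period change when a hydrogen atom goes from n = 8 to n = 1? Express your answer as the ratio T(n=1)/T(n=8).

1/512

T ∝ Z^-2 · n^3; with Z fixed, T ∝ n^3.
T(n=1)/T(n=8) = (1/8)^3 = 1/512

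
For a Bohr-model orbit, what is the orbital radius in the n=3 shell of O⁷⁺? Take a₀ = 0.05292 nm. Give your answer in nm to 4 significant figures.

0.05954 nm

r_n = n²a₀/Z = 3² × 0.05292 / 8
    = 9 × 0.05292 / 8 = 0.05954 nm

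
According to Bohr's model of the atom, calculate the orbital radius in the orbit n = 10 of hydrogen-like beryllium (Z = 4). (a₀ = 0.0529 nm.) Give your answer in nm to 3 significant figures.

r_n = n²a₀/Z = 10² × 0.0529 / 4
    = 100 × 0.0529 / 4 = 1.32 nm

1.32 nm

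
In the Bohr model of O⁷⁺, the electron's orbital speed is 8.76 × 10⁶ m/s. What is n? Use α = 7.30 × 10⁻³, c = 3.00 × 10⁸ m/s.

2

v_n = Zαc/n ⇒ n = Zαc/v = 8 × 0.00730 × 3.00 × 10⁸ / 8.76 × 10⁶ ≈ 2.00
n = 2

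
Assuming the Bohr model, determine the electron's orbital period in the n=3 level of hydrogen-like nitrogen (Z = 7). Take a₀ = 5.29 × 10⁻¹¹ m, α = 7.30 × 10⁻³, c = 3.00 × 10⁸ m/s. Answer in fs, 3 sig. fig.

r = n²a₀/Z = 3²·5.29 × 10⁻¹¹/7 = 6.80 × 10⁻¹¹ m
v = Zαc/n = 7·0.00730·3.00 × 10⁸/3 = 5.11 × 10⁶ m/s
T = 2πr/v = 8.36 × 10⁻¹⁷ s = 0.0836 fs

0.0836 fs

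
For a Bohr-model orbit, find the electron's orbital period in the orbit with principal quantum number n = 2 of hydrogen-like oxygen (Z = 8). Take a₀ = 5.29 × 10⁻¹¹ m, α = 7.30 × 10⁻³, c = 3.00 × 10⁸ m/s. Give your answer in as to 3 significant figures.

r = n²a₀/Z = 2²·5.29 × 10⁻¹¹/8 = 2.65 × 10⁻¹¹ m
v = Zαc/n = 8·0.00730·3.00 × 10⁸/2 = 8.76 × 10⁶ m/s
T = 2πr/v = 1.90 × 10⁻¹⁷ s = 19.0 as

19.0 as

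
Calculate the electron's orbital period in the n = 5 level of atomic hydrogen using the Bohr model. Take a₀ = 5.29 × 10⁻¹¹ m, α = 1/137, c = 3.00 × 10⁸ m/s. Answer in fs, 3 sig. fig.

r = n²a₀/Z = 5²·5.29 × 10⁻¹¹/1 = 1.32 × 10⁻⁹ m
v = Zαc/n = 1·0.00730·3.00 × 10⁸/5 = 4.38 × 10⁵ m/s
T = 2πr/v = 1.90 × 10⁻¹⁴ s = 19.0 fs

19.0 fs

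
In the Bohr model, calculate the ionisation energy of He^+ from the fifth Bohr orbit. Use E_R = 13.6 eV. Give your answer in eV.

2.18 eV

E_n = −E_R·Z²/n² = −13.6 × 2²/5² eV = -2.18 eV
Ionisation energy = −E_n = 2.18 eV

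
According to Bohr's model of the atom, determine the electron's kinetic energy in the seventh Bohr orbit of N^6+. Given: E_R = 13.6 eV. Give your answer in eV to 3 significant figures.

13.6 eV

For a Coulomb orbit the virial theorem gives K = −E_n.
E_n = −E_R·Z²/n², so K = E_R·Z²/n² = 13.6 × 7²/7² = 13.6 eV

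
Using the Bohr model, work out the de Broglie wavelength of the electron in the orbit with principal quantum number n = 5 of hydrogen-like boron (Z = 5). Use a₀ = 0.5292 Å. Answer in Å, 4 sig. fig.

The Bohr quantisation condition is nλ = 2πr_n.
r_n = n²a₀/Z = 2.646 Å
λ = 2πr_n/n = 2π·2.646/5 = 3.325 Å

3.325 Å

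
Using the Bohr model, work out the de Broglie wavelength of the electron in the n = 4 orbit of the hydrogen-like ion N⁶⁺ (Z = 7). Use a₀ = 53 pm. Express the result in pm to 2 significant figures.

190 pm

The Bohr quantisation condition is nλ = 2πr_n.
r_n = n²a₀/Z = 120 pm
λ = 2πr_n/n = 2π·120/4 = 190 pm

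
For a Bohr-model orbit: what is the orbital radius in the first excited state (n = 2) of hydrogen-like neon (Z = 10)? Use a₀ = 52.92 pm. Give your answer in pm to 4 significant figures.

21.17 pm

r_n = n²a₀/Z = 2² × 52.92 / 10
    = 4 × 52.92 / 10 = 21.17 pm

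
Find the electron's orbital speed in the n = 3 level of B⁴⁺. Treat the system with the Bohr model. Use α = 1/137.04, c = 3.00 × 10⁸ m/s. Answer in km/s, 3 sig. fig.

3650 km/s

v_n = Zαc/n = 5 × 0.00730 × 3.00 × 10⁸ / 3
    = 3650 km/s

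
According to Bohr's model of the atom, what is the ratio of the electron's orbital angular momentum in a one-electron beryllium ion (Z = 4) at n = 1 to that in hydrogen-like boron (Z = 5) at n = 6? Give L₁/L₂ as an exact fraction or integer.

L = nℏ is independent of Z.
L₁/L₂ = n₁/n₂ = 1/6 = 1/6

1/6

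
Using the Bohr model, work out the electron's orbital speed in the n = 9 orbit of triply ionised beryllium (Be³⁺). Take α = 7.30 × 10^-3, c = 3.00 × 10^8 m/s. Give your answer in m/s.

9.73 × 10^5 m/s

v_n = Zαc/n = 4 × 0.00730 × 3.00 × 10^8 / 9
    = 9.73 × 10^5 m/s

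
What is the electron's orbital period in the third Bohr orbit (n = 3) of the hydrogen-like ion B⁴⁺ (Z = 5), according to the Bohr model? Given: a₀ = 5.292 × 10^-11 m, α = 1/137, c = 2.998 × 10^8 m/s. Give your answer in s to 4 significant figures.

1.641 × 10^-16 s

r = n²a₀/Z = 3²·5.292 × 10^-11/5 = 9.526 × 10^-11 m
v = Zαc/n = 5·0.007299·2.998 × 10^8/3 = 3.647 × 10^6 m/s
T = 2πr/v = 1.641 × 10^-16 s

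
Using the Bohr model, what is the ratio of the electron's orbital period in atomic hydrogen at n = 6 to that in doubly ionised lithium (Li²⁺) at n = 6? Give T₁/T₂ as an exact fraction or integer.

T ∝ Z^-2 · n^3
T₁/T₂ = (1/3)^-2 · (6/6)^3 = 9

9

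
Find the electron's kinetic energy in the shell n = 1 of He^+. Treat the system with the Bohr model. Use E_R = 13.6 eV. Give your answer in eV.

For a Coulomb orbit the virial theorem gives K = −E_n.
E_n = −E_R·Z²/n², so K = E_R·Z²/n² = 13.6 × 2²/1² = 54.4 eV

54.4 eV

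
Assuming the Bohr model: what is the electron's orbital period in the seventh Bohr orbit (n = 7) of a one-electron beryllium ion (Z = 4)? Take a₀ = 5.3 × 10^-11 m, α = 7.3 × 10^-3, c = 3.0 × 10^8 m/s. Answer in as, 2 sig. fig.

r = n²a₀/Z = 7²·5.3 × 10^-11/4 = 6.5 × 10^-10 m
v = Zαc/n = 4·0.0073·3.0 × 10^8/7 = 1.3 × 10^6 m/s
T = 2πr/v = 3.3 × 10^-15 s = 3300 as

3300 as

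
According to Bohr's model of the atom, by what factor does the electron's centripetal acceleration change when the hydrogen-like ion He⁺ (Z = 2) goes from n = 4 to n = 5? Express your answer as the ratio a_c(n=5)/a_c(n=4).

256/625

a_c ∝ Z^3 · n^-4; with Z fixed, a_c ∝ n^-4.
a_c(n=5)/a_c(n=4) = (5/4)^-4 = 256/625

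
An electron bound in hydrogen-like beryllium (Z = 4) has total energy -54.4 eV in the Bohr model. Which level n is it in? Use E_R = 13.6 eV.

2

E_n = −E_R Z²/n² ⇒ n² = E_R Z²/(−E_n) = 13.6 × 4² / 54.4 ≈ 4.00
n = 2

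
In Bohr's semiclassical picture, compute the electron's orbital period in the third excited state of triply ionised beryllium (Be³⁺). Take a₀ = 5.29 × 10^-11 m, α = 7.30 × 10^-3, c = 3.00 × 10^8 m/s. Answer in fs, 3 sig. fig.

0.607 fs

r = n²a₀/Z = 4²·5.29 × 10^-11/4 = 2.12 × 10^-10 m
v = Zαc/n = 4·0.00730·3.00 × 10^8/4 = 2.19 × 10^6 m/s
T = 2πr/v = 6.07 × 10^-16 s = 0.607 fs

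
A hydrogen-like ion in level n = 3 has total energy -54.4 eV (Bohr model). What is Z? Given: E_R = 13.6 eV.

E_n = −E_R Z²/n² ⇒ Z² = −E_n n²/E_R = 54.4 × 3² / 13.6 ≈ 36.00
Z = 6

6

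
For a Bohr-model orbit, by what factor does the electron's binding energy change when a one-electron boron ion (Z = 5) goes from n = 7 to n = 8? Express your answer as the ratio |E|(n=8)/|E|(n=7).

49/64

|E| ∝ Z^2 · n^-2; with Z fixed, |E| ∝ n^-2.
|E|(n=8)/|E|(n=7) = (8/7)^-2 = 49/64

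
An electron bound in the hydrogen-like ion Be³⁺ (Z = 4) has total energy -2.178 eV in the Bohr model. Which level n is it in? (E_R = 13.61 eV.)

E_n = −E_R Z²/n² ⇒ n² = E_R Z²/(−E_n) = 13.61 × 4² / 2.178 ≈ 99.98
n = 10

10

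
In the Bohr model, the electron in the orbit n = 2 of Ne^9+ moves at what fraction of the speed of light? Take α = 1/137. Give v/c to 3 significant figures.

0.0365

v_n = Zαc/n, so v/c = Zα/n = 10 × 0.00730 / 2 = 0.0365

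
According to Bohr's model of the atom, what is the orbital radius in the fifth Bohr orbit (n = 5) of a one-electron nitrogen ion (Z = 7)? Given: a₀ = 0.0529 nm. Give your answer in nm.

r_n = n²a₀/Z = 5² × 0.0529 / 7
    = 25 × 0.0529 / 7 = 0.189 nm

0.189 nm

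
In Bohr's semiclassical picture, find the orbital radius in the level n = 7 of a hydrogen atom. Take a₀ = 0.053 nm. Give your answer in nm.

2.6 nm

r_n = n²a₀/Z = 7² × 0.053 / 1
    = 49 × 0.053 / 1 = 2.6 nm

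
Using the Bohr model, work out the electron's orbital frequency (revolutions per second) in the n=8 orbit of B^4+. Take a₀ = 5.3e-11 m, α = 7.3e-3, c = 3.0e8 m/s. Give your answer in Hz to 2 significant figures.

r = n²a₀/Z = 6.8e-10 m, v = Zαc/n = 1.4e6 m/s
f = v/(2πr) = 3.2e14 Hz

3.2e14 Hz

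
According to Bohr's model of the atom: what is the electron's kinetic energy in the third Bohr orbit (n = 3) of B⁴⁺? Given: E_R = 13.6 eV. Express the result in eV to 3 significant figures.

For a Coulomb orbit the virial theorem gives K = −E_n.
E_n = −E_R·Z²/n², so K = E_R·Z²/n² = 13.6 × 5²/3² = 37.8 eV

37.8 eV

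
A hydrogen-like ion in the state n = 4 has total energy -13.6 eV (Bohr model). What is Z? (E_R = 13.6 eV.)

4

E_n = −E_R Z²/n² ⇒ Z² = −E_n n²/E_R = 13.6 × 4² / 13.6 ≈ 16.00
Z = 4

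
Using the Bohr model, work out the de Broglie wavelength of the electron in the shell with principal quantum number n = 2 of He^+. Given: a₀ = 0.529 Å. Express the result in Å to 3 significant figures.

The Bohr quantisation condition is nλ = 2πr_n.
r_n = n²a₀/Z = 1.06 Å
λ = 2πr_n/n = 2π·1.06/2 = 3.32 Å

3.32 Å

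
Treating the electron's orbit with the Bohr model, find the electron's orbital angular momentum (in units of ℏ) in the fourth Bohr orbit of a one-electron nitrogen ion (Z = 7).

4

L_n = nℏ, so L/ℏ = n = 4.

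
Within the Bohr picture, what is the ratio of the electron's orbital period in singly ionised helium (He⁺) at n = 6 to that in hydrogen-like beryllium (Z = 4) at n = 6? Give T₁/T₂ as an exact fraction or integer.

4

T ∝ Z^-2 · n^3
T₁/T₂ = (2/4)^-2 · (6/6)^3 = 4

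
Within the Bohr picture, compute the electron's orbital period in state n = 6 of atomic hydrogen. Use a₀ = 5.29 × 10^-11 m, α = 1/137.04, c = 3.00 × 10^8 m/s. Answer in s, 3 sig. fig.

r = n²a₀/Z = 6²·5.29 × 10^-11/1 = 1.90 × 10^-9 m
v = Zαc/n = 1·0.00730·3.00 × 10^8/6 = 3.65 × 10^5 m/s
T = 2πr/v = 3.28 × 10^-14 s

3.28 × 10^-14 s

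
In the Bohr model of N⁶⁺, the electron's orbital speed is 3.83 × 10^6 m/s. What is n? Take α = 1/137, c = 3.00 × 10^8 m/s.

4

v_n = Zαc/n ⇒ n = Zαc/v = 7 × 0.00730 × 3.00 × 10^8 / 3.83 × 10^6 ≈ 4.00
n = 4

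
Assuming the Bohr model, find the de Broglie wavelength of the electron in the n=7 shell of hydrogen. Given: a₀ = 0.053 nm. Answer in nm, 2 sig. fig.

The Bohr quantisation condition is nλ = 2πr_n.
r_n = n²a₀/Z = 2.6 nm
λ = 2πr_n/n = 2π·2.6/7 = 2.3 nm

2.3 nm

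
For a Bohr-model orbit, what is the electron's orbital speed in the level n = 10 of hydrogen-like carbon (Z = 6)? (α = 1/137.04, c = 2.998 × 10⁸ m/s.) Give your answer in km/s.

v_n = Zαc/n = 6 × 0.007297 × 2.998 × 10⁸ / 10
    = 1313 km/s

1313 km/s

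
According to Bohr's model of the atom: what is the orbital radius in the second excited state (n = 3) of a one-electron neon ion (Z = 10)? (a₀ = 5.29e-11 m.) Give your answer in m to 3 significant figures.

4.76e-11 m

r_n = n²a₀/Z = 3² × 5.29e-11 / 10
    = 9 × 5.29e-11 / 10 = 4.76e-11 m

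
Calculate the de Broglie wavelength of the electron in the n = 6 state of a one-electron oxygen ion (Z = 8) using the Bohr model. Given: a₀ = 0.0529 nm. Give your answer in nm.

The Bohr quantisation condition is nλ = 2πr_n.
r_n = n²a₀/Z = 0.238 nm
λ = 2πr_n/n = 2π·0.238/6 = 0.249 nm

0.249 nm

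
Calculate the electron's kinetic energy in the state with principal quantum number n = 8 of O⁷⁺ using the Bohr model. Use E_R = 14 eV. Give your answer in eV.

14 eV

For a Coulomb orbit the virial theorem gives K = −E_n.
E_n = −E_R·Z²/n², so K = E_R·Z²/n² = 14 × 8²/8² = 14 eV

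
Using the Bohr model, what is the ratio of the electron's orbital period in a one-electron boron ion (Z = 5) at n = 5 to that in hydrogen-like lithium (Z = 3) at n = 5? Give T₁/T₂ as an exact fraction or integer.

9/25

T ∝ Z^-2 · n^3
T₁/T₂ = (5/3)^-2 · (5/5)^3 = 9/25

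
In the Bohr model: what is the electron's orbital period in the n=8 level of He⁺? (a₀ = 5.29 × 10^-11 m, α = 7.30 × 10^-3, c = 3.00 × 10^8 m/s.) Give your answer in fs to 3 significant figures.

r = n²a₀/Z = 8²·5.29 × 10^-11/2 = 1.69 × 10^-9 m
v = Zαc/n = 2·0.00730·3.00 × 10^8/8 = 5.47 × 10^5 m/s
T = 2πr/v = 1.94 × 10^-14 s = 19.4 fs

19.4 fs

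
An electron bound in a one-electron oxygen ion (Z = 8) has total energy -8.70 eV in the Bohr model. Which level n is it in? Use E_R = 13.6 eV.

E_n = −E_R Z²/n² ⇒ n² = E_R Z²/(−E_n) = 13.6 × 8² / 8.70 ≈ 100.05
n = 10

10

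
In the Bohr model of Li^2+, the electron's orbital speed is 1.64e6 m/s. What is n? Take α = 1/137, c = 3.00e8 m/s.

v_n = Zαc/n ⇒ n = Zαc/v = 3 × 0.00730 × 3.00e8 / 1.64e6 ≈ 4.01
n = 4

4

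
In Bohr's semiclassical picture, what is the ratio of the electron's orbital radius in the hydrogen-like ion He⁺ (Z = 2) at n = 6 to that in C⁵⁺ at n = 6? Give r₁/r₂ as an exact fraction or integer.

r ∝ Z^-1 · n^2
r₁/r₂ = (2/6)^-1 · (6/6)^2 = 3

3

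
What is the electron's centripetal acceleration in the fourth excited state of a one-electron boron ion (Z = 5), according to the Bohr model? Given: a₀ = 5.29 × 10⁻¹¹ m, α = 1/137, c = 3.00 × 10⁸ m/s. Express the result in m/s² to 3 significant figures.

1.81 × 10²² m/s²

r = n²a₀/Z = 2.64 × 10⁻¹⁰ m, v = Zαc/n = 2.19 × 10⁶ m/s
a = v²/r = (2.19 × 10⁶)² / 2.64 × 10⁻¹⁰ = 1.81 × 10²² m/s²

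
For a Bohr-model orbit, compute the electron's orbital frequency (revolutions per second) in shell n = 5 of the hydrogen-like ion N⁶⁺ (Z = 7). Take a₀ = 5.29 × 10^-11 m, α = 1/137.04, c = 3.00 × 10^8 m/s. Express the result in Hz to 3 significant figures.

r = n²a₀/Z = 1.89 × 10^-10 m, v = Zαc/n = 3.06 × 10^6 m/s
f = v/(2πr) = 2.58 × 10^15 Hz

2.58 × 10^15 Hz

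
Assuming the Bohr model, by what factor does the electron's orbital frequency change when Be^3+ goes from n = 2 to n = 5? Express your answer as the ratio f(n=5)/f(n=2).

f ∝ Z^2 · n^-3; with Z fixed, f ∝ n^-3.
f(n=5)/f(n=2) = (5/2)^-3 = 8/125

8/125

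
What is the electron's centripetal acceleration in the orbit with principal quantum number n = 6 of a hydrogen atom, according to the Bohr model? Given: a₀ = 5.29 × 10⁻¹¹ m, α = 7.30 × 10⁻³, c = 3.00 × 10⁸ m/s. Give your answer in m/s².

7.00 × 10¹⁹ m/s²

r = n²a₀/Z = 1.90 × 10⁻⁹ m, v = Zαc/n = 3.65 × 10⁵ m/s
a = v²/r = (3.65 × 10⁵)² / 1.90 × 10⁻⁹ = 7.00 × 10¹⁹ m/s²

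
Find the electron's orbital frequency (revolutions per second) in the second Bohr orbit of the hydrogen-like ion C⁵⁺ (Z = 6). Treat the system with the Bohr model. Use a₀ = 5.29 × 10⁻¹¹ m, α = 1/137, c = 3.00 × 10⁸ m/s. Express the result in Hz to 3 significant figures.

2.96 × 10¹⁶ Hz

r = n²a₀/Z = 3.53 × 10⁻¹¹ m, v = Zαc/n = 6.57 × 10⁶ m/s
f = v/(2πr) = 2.96 × 10¹⁶ Hz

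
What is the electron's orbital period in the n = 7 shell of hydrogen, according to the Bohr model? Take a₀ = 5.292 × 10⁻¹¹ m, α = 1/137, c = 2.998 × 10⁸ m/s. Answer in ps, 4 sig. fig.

0.05212 ps

r = n²a₀/Z = 7²·5.292 × 10⁻¹¹/1 = 2.593 × 10⁻⁹ m
v = Zαc/n = 1·0.007299·2.998 × 10⁸/7 = 3.126 × 10⁵ m/s
T = 2πr/v = 5.212 × 10⁻¹⁴ s = 0.05212 ps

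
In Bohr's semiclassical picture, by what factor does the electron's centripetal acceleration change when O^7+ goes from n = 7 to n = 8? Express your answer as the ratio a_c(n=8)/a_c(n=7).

2401/4096

a_c ∝ Z^3 · n^-4; with Z fixed, a_c ∝ n^-4.
a_c(n=8)/a_c(n=7) = (8/7)^-4 = 2401/4096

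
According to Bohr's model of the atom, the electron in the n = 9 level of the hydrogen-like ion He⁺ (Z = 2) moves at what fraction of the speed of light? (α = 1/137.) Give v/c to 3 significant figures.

v_n = Zαc/n, so v/c = Zα/n = 2 × 0.00730 / 9 = 0.00162

0.00162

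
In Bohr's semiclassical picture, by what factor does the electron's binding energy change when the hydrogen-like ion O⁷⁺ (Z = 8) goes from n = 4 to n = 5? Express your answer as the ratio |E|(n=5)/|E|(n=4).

|E| ∝ Z^2 · n^-2; with Z fixed, |E| ∝ n^-2.
|E|(n=5)/|E|(n=4) = (5/4)^-2 = 16/25

16/25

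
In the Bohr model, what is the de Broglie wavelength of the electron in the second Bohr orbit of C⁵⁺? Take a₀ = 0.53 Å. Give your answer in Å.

1.1 Å

The Bohr quantisation condition is nλ = 2πr_n.
r_n = n²a₀/Z = 0.35 Å
λ = 2πr_n/n = 2π·0.35/2 = 1.1 Å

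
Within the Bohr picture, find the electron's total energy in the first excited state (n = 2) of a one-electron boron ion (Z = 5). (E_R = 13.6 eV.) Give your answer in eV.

-85.0 eV

E_n = −E_R·Z²/n² = −13.6 × 5²/2² = -85.0 eV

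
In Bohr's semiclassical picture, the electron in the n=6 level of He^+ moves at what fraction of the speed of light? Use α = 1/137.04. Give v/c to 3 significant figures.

0.00243

v_n = Zαc/n, so v/c = Zα/n = 2 × 0.00730 / 6 = 0.00243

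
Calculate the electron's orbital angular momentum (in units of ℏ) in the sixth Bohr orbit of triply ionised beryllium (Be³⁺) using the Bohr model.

L_n = nℏ, so L/ℏ = n = 6.

6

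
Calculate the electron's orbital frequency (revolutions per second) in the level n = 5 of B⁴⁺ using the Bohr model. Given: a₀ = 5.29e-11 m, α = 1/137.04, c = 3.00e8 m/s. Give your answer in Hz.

r = n²a₀/Z = 2.64e-10 m, v = Zαc/n = 2.19e6 m/s
f = v/(2πr) = 1.32e15 Hz

1.32e15 Hz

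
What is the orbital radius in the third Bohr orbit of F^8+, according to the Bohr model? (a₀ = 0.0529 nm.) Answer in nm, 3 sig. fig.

0.0529 nm

r_n = n²a₀/Z = 3² × 0.0529 / 9
    = 9 × 0.0529 / 9 = 0.0529 nm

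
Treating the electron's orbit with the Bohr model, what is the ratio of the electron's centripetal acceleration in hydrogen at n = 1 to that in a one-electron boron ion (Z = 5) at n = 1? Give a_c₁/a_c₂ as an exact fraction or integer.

a_c ∝ Z^3 · n^-4
a_c₁/a_c₂ = (1/5)^3 · (1/1)^-4 = 1/125

1/125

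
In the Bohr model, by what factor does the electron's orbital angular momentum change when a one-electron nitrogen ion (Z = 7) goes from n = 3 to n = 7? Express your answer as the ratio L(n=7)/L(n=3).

L = nℏ depends only on n, so L ∝ n.
L(n=7)/L(n=3) = (7/3)^1 = 7/3

7/3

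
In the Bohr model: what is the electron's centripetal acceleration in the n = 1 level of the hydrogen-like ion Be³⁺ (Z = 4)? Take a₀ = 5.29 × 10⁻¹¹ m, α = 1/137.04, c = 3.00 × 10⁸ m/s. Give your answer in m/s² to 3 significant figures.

5.80 × 10²⁴ m/s²

r = n²a₀/Z = 1.32 × 10⁻¹¹ m, v = Zαc/n = 8.76 × 10⁶ m/s
a = v²/r = (8.76 × 10⁶)² / 1.32 × 10⁻¹¹ = 5.80 × 10²⁴ m/s²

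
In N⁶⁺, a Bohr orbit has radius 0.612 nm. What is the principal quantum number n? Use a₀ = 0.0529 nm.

r_n = n²a₀/Z ⇒ n² = rZ/a₀ = 0.612 × 7 / 0.0529 ≈ 80.98
n = 9

9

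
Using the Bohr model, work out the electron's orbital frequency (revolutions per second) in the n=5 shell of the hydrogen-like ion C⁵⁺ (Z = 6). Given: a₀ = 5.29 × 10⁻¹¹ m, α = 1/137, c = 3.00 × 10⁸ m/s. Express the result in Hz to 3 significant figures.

1.90 × 10¹⁵ Hz

r = n²a₀/Z = 2.20 × 10⁻¹⁰ m, v = Zαc/n = 2.63 × 10⁶ m/s
f = v/(2πr) = 1.90 × 10¹⁵ Hz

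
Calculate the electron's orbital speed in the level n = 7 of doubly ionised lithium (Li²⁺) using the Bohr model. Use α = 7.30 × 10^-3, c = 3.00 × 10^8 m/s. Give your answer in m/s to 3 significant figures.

v_n = Zαc/n = 3 × 0.00730 × 3.00 × 10^8 / 7
    = 9.39 × 10^5 m/s

9.39 × 10^5 m/s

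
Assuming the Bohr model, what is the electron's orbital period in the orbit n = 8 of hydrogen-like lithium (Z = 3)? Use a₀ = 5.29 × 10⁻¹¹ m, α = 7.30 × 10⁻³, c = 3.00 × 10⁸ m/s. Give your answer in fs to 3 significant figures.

8.63 fs

r = n²a₀/Z = 8²·5.29 × 10⁻¹¹/3 = 1.13 × 10⁻⁹ m
v = Zαc/n = 3·0.00730·3.00 × 10⁸/8 = 8.21 × 10⁵ m/s
T = 2πr/v = 8.63 × 10⁻¹⁵ s = 8.63 fs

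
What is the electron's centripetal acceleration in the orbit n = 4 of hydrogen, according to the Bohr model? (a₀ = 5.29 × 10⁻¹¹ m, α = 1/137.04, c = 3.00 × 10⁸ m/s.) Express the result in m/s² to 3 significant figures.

3.54 × 10²⁰ m/s²

r = n²a₀/Z = 8.46 × 10⁻¹⁰ m, v = Zαc/n = 5.47 × 10⁵ m/s
a = v²/r = (5.47 × 10⁵)² / 8.46 × 10⁻¹⁰ = 3.54 × 10²⁰ m/s²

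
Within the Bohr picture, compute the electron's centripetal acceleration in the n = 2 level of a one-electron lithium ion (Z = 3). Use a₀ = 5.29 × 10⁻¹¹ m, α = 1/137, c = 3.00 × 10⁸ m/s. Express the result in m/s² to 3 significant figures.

1.53 × 10²³ m/s²

r = n²a₀/Z = 7.05 × 10⁻¹¹ m, v = Zαc/n = 3.28 × 10⁶ m/s
a = v²/r = (3.28 × 10⁶)² / 7.05 × 10⁻¹¹ = 1.53 × 10²³ m/s²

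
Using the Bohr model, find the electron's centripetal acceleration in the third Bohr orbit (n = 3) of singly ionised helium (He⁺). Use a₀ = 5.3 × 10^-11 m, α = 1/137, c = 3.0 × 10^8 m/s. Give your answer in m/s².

r = n²a₀/Z = 2.4 × 10^-10 m, v = Zαc/n = 1.5 × 10^6 m/s
a = v²/r = (1.5 × 10^6)² / 2.4 × 10^-10 = 8.9 × 10^21 m/s²

8.9 × 10^21 m/s²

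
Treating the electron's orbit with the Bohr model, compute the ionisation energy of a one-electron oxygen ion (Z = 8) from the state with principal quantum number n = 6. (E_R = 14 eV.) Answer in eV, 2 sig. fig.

25 eV

E_n = −E_R·Z²/n² = −14 × 8²/6² eV = -25 eV
Ionisation energy = −E_n = 25 eV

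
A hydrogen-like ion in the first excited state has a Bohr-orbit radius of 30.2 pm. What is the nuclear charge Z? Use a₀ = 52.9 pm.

7

r_n = n²a₀/Z ⇒ Z = n²a₀/r = 2² × 52.9 / 30.2 ≈ 7.01
Z = 7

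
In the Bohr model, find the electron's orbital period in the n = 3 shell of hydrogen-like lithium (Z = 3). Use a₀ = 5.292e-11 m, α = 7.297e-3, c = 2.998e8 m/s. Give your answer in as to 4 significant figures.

456.0 as

r = n²a₀/Z = 3²·5.292e-11/3 = 1.588e-10 m
v = Zαc/n = 3·0.007297·2.998e8/3 = 2.188e6 m/s
T = 2πr/v = 4.560e-16 s = 456.0 as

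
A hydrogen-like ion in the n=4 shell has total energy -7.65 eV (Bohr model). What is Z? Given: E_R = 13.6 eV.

E_n = −E_R Z²/n² ⇒ Z² = −E_n n²/E_R = 7.65 × 4² / 13.6 ≈ 9.00
Z = 3

3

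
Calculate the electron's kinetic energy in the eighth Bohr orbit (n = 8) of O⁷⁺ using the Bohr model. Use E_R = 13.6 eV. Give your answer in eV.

For a Coulomb orbit the virial theorem gives K = −E_n.
E_n = −E_R·Z²/n², so K = E_R·Z²/n² = 13.6 × 8²/8² = 13.6 eV

13.6 eV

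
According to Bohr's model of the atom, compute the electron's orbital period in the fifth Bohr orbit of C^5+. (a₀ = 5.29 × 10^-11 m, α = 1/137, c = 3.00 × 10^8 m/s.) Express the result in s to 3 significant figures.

5.27 × 10^-16 s

r = n²a₀/Z = 5²·5.29 × 10^-11/6 = 2.20 × 10^-10 m
v = Zαc/n = 6·0.00730·3.00 × 10^8/5 = 2.63 × 10^6 m/s
T = 2πr/v = 5.27 × 10^-16 s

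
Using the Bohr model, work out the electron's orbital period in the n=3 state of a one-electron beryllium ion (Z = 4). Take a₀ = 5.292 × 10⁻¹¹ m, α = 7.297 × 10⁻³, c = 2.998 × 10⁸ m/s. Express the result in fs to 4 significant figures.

r = n²a₀/Z = 3²·5.292 × 10⁻¹¹/4 = 1.191 × 10⁻¹⁰ m
v = Zαc/n = 4·0.007297·2.998 × 10⁸/3 = 2.917 × 10⁶ m/s
T = 2πr/v = 2.565 × 10⁻¹⁶ s = 0.2565 fs

0.2565 fs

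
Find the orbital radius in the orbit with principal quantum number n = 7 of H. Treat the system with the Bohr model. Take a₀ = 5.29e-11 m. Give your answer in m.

r_n = n²a₀/Z = 7² × 5.29e-11 / 1
    = 49 × 5.29e-11 / 1 = 2.59e-9 m

2.59e-9 m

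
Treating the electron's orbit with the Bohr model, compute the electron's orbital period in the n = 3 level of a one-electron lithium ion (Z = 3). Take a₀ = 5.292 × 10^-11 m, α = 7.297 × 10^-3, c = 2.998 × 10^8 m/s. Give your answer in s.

4.560 × 10^-16 s

r = n²a₀/Z = 3²·5.292 × 10^-11/3 = 1.588 × 10^-10 m
v = Zαc/n = 3·0.007297·2.998 × 10^8/3 = 2.188 × 10^6 m/s
T = 2πr/v = 4.560 × 10^-16 s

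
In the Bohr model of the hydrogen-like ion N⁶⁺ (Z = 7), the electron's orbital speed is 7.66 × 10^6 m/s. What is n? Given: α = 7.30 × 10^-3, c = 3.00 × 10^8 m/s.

2

v_n = Zαc/n ⇒ n = Zαc/v = 7 × 0.00730 × 3.00 × 10^8 / 7.66 × 10^6 ≈ 2.00
n = 2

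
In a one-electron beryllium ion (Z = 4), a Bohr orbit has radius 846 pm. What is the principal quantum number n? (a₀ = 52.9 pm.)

8

r_n = n²a₀/Z ⇒ n² = rZ/a₀ = 846 × 4 / 52.9 ≈ 63.97
n = 8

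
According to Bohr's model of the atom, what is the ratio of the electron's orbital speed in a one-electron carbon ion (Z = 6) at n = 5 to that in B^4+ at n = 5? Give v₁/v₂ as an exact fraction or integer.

v ∝ Z^1 · n^-1
v₁/v₂ = (6/5)^1 · (5/5)^-1 = 6/5

6/5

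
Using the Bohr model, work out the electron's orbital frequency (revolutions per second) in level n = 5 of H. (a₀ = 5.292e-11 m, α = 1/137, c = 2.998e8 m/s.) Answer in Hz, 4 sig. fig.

r = n²a₀/Z = 1.323e-9 m, v = Zαc/n = 4.377e5 m/s
f = v/(2πr) = 5.265e13 Hz

5.265e13 Hz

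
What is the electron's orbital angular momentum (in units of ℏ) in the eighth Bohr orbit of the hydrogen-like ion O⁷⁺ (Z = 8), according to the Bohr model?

8

L_n = nℏ, so L/ℏ = n = 8.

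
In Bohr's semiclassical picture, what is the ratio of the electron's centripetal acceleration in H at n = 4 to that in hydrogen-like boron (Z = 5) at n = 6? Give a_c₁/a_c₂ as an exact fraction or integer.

a_c ∝ Z^3 · n^-4
a_c₁/a_c₂ = (1/5)^3 · (4/6)^-4 = 81/2000

81/2000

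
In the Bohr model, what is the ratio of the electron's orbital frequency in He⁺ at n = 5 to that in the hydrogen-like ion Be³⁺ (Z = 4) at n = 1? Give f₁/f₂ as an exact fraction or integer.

f ∝ Z^2 · n^-3
f₁/f₂ = (2/4)^2 · (5/1)^-3 = 1/500

1/500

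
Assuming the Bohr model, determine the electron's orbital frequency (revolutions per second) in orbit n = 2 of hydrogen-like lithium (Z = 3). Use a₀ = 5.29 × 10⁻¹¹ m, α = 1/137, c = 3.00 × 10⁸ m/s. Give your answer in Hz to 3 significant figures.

7.41 × 10¹⁵ Hz

r = n²a₀/Z = 7.05 × 10⁻¹¹ m, v = Zαc/n = 3.28 × 10⁶ m/s
f = v/(2πr) = 7.41 × 10¹⁵ Hz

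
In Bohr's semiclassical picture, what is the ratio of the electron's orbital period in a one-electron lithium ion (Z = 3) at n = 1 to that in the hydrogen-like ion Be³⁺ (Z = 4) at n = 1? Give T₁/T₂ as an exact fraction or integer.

16/9

T ∝ Z^-2 · n^3
T₁/T₂ = (3/4)^-2 · (1/1)^3 = 16/9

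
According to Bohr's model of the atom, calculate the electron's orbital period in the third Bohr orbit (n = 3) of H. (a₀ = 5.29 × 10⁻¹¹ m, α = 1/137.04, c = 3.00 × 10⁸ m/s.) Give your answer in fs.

4.10 fs

r = n²a₀/Z = 3²·5.29 × 10⁻¹¹/1 = 4.76 × 10⁻¹⁰ m
v = Zαc/n = 1·0.00730·3.00 × 10⁸/3 = 7.30 × 10⁵ m/s
T = 2πr/v = 4.10 × 10⁻¹⁵ s = 4.10 fs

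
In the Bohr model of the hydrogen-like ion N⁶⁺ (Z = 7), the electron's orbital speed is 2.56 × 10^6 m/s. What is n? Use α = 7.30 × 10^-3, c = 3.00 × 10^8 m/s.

v_n = Zαc/n ⇒ n = Zαc/v = 7 × 0.00730 × 3.00 × 10^8 / 2.56 × 10^6 ≈ 5.99
n = 6

6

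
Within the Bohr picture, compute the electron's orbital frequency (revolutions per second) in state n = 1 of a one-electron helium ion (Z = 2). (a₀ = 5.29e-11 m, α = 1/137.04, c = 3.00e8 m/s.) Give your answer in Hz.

2.63e16 Hz

r = n²a₀/Z = 2.65e-11 m, v = Zαc/n = 4.38e6 m/s
f = v/(2πr) = 2.63e16 Hz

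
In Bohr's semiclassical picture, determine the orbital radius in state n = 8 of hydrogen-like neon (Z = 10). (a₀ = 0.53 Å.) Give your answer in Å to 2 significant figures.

3.4 Å

r_n = n²a₀/Z = 8² × 0.53 / 10
    = 64 × 0.53 / 10 = 3.4 Å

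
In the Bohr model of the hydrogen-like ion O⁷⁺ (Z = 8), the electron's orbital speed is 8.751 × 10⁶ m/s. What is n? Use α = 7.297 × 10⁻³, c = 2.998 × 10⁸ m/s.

v_n = Zαc/n ⇒ n = Zαc/v = 8 × 0.007297 × 2.998 × 10⁸ / 8.751 × 10⁶ ≈ 2.00
n = 2

2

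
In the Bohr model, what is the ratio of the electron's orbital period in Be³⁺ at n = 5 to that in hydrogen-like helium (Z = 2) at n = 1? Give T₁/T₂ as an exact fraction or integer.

125/4

T ∝ Z^-2 · n^3
T₁/T₂ = (4/2)^-2 · (5/1)^3 = 125/4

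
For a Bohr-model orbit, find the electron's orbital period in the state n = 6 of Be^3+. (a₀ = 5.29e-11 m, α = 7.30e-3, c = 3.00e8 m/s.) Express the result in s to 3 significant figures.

r = n²a₀/Z = 6²·5.29e-11/4 = 4.76e-10 m
v = Zαc/n = 4·0.00730·3.00e8/6 = 1.46e6 m/s
T = 2πr/v = 2.05e-15 s

2.05e-15 s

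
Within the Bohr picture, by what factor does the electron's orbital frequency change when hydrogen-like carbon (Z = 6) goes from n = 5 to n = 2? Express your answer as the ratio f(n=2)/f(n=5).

125/8

f ∝ Z^2 · n^-3; with Z fixed, f ∝ n^-3.
f(n=2)/f(n=5) = (2/5)^-3 = 125/8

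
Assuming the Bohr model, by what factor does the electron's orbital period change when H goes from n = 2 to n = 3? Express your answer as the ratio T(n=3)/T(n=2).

T ∝ Z^-2 · n^3; with Z fixed, T ∝ n^3.
T(n=3)/T(n=2) = (3/2)^3 = 27/8

27/8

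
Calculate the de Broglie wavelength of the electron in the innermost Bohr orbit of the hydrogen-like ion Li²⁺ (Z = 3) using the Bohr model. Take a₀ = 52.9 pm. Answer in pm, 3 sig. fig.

The Bohr quantisation condition is nλ = 2πr_n.
r_n = n²a₀/Z = 17.6 pm
λ = 2πr_n/n = 2π·17.6/1 = 111 pm

111 pm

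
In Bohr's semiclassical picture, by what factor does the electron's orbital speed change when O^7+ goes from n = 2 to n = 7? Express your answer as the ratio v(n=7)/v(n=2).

2/7

v ∝ Z^1 · n^-1; with Z fixed, v ∝ n^-1.
v(n=7)/v(n=2) = (7/2)^-1 = 2/7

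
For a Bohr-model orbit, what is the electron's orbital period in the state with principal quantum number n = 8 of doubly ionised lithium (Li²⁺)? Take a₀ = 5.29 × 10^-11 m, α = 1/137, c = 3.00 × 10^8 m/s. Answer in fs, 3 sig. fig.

8.63 fs

r = n²a₀/Z = 8²·5.29 × 10^-11/3 = 1.13 × 10^-9 m
v = Zαc/n = 3·0.00730·3.00 × 10^8/8 = 8.21 × 10^5 m/s
T = 2πr/v = 8.63 × 10^-15 s = 8.63 fs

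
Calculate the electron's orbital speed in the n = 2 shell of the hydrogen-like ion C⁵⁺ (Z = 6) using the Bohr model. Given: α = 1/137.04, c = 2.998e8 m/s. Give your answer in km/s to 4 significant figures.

6563 km/s

v_n = Zαc/n = 6 × 0.007297 × 2.998e8 / 2
    = 6563 km/s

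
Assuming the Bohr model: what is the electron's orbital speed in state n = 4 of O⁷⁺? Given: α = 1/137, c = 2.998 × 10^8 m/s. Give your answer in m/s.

v_n = Zαc/n = 8 × 0.007299 × 2.998 × 10^8 / 4
    = 4.377 × 10^6 m/s

4.377 × 10^6 m/s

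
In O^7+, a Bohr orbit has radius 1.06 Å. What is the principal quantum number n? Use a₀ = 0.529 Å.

4

r_n = n²a₀/Z ⇒ n² = rZ/a₀ = 1.06 × 8 / 0.529 ≈ 16.03
n = 4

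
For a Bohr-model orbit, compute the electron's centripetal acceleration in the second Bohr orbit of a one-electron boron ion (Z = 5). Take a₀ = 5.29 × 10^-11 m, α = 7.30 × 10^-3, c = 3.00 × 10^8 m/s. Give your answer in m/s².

7.08 × 10^23 m/s²

r = n²a₀/Z = 4.23 × 10^-11 m, v = Zαc/n = 5.47 × 10^6 m/s
a = v²/r = (5.47 × 10^6)² / 4.23 × 10^-11 = 7.08 × 10^23 m/s²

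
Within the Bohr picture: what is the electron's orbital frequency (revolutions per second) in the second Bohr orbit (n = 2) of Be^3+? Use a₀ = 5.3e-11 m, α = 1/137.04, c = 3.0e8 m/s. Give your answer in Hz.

r = n²a₀/Z = 5.3e-11 m, v = Zαc/n = 4.4e6 m/s
f = v/(2πr) = 1.3e16 Hz

1.3e16 Hz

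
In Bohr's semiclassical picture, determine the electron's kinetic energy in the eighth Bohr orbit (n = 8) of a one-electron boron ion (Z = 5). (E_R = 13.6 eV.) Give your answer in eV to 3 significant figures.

For a Coulomb orbit the virial theorem gives K = −E_n.
E_n = −E_R·Z²/n², so K = E_R·Z²/n² = 13.6 × 5²/8² = 5.31 eV

5.31 eV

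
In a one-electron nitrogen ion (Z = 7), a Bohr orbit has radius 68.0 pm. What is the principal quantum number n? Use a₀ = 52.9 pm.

3

r_n = n²a₀/Z ⇒ n² = rZ/a₀ = 68.0 × 7 / 52.9 ≈ 9.00
n = 3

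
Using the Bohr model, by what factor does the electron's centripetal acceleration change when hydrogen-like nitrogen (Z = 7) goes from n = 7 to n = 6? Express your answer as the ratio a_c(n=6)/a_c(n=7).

a_c ∝ Z^3 · n^-4; with Z fixed, a_c ∝ n^-4.
a_c(n=6)/a_c(n=7) = (6/7)^-4 = 2401/1296

2401/1296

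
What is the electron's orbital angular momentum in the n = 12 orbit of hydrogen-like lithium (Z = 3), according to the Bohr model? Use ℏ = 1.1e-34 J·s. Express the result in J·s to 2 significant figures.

L_n = nℏ = 12 × 1.1e-34 = 1.3e-33 J·s

1.3e-33 J·s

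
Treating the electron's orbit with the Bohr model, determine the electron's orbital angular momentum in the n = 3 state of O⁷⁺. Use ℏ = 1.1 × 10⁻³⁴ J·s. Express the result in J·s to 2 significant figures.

L_n = nℏ = 3 × 1.1 × 10⁻³⁴ = 3.3 × 10⁻³⁴ J·s

3.3 × 10⁻³⁴ J·s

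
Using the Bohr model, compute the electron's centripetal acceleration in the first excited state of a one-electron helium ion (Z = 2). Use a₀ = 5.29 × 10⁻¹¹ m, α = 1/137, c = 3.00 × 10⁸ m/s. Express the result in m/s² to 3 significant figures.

r = n²a₀/Z = 1.06 × 10⁻¹⁰ m, v = Zαc/n = 2.19 × 10⁶ m/s
a = v²/r = (2.19 × 10⁶)² / 1.06 × 10⁻¹⁰ = 4.53 × 10²² m/s²

4.53 × 10²² m/s²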